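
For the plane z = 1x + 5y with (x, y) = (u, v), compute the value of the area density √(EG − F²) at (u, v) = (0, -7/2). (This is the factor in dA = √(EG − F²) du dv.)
√(EG − F²)|_{(0, -7/2)} = 3*sqrt(3)

E = 2, F = 5, G = 26, so EG − F² = 27. Taking the positive square root: √(EG − F²) = 3*sqrt(3). At (u, v) = (0, -7/2): 3*sqrt(3).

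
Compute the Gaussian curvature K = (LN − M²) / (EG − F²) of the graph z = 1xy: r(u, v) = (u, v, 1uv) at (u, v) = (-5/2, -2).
K = -16/2025

Coefficients of the first fundamental form: E = v^2 + 1, F = u*v, G = u^2 + 1.
Coefficients of the second fundamental form: L = 0, M = 1/sqrt(u^2 + v^2 + 1), N = 0.
Assemble K = (LN − M²)/(EG − F²) = 1/((u^2*v^2 - (u^2 + 1)*(v^2 + 1))*(u^2 + v^2 + 1)). At (u, v) = (-5/2, -2): K = -16/2025.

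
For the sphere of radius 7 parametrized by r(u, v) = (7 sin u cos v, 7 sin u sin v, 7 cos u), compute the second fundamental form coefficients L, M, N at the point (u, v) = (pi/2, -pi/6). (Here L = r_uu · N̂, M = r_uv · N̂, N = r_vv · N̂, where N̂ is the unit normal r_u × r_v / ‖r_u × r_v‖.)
L = -7;  M = 0;  N = -7

Compute the unit normal N̂(u, v) = (sin(u)^2*cos(v)/Abs(sin(u)), sin(u)^2*sin(v)/Abs(sin(u)), sin(2*u)/(2*Abs(sin(u)))), and the second partials r_uu, r_uv, r_vv. Take dot products:
  L(u, v) = r_uu · N̂ = -7*sin(u)/Abs(sin(u)),
  M(u, v) = r_uv · N̂ = 0,
  N(u, v) = r_vv · N̂ = -7*sin(u)^3/Abs(sin(u)).
Evaluating at (u, v) = (pi/2, -pi/6):
  L = -7, M = 0, N = -7.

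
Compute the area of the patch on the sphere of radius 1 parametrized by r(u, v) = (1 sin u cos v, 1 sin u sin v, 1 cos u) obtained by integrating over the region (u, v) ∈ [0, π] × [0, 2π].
Area = 4*pi

Area = ∫∫ √(EG − F²) du dv with √(EG − F²) = Abs(sin(u)). Integrating over [0, π] × [0, 2π] gives 4*pi.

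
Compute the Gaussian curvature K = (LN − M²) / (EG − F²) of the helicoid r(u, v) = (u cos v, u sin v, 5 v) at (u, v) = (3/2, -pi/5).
K = -400/11881

Coefficients of the first fundamental form: E = 1, F = 0, G = u^2 + 25.
Coefficients of the second fundamental form: L = 0, M = -5/sqrt(u^2 + 25), N = 0.
Assemble K = (LN − M²)/(EG − F²) = -25/(u^2 + 25)^2. At (u, v) = (3/2, -pi/5): K = -400/11881.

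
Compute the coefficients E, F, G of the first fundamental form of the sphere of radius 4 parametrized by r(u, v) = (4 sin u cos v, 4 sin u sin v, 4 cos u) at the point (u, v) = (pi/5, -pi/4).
E = 16;  F = 0;  G = 10 - 2*sqrt(5)

Partials: r_u = (4*cos(u)*cos(v), 4*sin(v)*cos(u), -4*sin(u)), r_v = (-4*sin(u)*sin(v), 4*sin(u)*cos(v), 0). As functions of (u, v):
  E = r_u · r_u = 16,
  F = r_u · r_v = 0,
  G = r_v · r_v = 16*sin(u)^2.
Evaluating at (u, v) = (pi/5, -pi/4): E = 16, F = 0, G = 10 - 2*sqrt(5).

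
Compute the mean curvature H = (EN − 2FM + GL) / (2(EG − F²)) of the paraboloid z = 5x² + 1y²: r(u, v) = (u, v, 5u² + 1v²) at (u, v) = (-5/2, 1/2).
H = 212*sqrt(627)/131043

With E = 100*u^2 + 1, F = 20*u*v, G = 4*v^2 + 1, L = 10/sqrt(100*u^2 + 4*v^2 + 1), M = 0, N = 2/sqrt(100*u^2 + 4*v^2 + 1), assemble
  H = (EN − 2FM + GL) / (2(EG − F²)) = 2*(50*u^2 + 10*v^2 + 3)/(100*u^2 + 4*v^2 + 1)^(3/2).
At (u, v) = (-5/2, 1/2): H = 212*sqrt(627)/131043.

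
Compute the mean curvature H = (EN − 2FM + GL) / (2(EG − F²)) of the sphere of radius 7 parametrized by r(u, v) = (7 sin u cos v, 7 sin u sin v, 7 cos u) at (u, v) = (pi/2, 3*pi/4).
H = -1/7

With E = 49, F = 0, G = 49*sin(u)^2, L = -7*sin(u)/Abs(sin(u)), M = 0, N = -7*sin(u)^3/Abs(sin(u)), assemble
  H = (EN − 2FM + GL) / (2(EG − F²)) = -sin(u)/(7*Abs(sin(u))).
At (u, v) = (pi/2, 3*pi/4): H = -1/7.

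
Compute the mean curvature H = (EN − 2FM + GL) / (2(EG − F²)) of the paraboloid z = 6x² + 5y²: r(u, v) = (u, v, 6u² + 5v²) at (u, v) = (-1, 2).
H = 3131*sqrt(545)/297025

With E = 144*u^2 + 1, F = 120*u*v, G = 100*v^2 + 1, L = 12/sqrt(144*u^2 + 100*v^2 + 1), M = 0, N = 10/sqrt(144*u^2 + 100*v^2 + 1), assemble
  H = (EN − 2FM + GL) / (2(EG − F²)) = (720*u^2 + 600*v^2 + 11)/(144*u^2 + 100*v^2 + 1)^(3/2).
At (u, v) = (-1, 2): H = 3131*sqrt(545)/297025.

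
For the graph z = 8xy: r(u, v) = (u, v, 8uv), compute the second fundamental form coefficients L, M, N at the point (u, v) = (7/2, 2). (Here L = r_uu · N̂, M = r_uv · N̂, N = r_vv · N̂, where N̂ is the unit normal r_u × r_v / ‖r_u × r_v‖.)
L = 0;  M = 8*sqrt(1041)/1041;  N = 0

Compute the unit normal N̂(u, v) = (-8*v/sqrt(64*u^2 + 64*v^2 + 1), -8*u/sqrt(64*u^2 + 64*v^2 + 1), 1/sqrt(64*u^2 + 64*v^2 + 1)), and the second partials r_uu, r_uv, r_vv. Take dot products:
  L(u, v) = r_uu · N̂ = 0,
  M(u, v) = r_uv · N̂ = 8/sqrt(64*u^2 + 64*v^2 + 1),
  N(u, v) = r_vv · N̂ = 0.
Evaluating at (u, v) = (7/2, 2):
  L = 0, M = 8*sqrt(1041)/1041, N = 0.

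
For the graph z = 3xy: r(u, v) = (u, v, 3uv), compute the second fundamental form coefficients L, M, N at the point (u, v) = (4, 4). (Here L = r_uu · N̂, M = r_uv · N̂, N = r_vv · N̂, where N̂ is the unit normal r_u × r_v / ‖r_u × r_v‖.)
L = 0;  M = 3/17;  N = 0

Compute the unit normal N̂(u, v) = (-3*v/sqrt(9*u^2 + 9*v^2 + 1), -3*u/sqrt(9*u^2 + 9*v^2 + 1), 1/sqrt(9*u^2 + 9*v^2 + 1)), and the second partials r_uu, r_uv, r_vv. Take dot products:
  L(u, v) = r_uu · N̂ = 0,
  M(u, v) = r_uv · N̂ = 3/sqrt(9*u^2 + 9*v^2 + 1),
  N(u, v) = r_vv · N̂ = 0.
Evaluating at (u, v) = (4, 4):
  L = 0, M = 3/17, N = 0.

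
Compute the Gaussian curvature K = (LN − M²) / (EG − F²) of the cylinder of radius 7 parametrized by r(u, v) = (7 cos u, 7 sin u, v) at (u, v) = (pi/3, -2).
K = 0

Coefficients of the first fundamental form: E = 49, F = 0, G = 1.
Coefficients of the second fundamental form: L = -7, M = 0, N = 0.
Assemble K = (LN − M²)/(EG − F²) = 0. At (u, v) = (pi/3, -2): K = 0.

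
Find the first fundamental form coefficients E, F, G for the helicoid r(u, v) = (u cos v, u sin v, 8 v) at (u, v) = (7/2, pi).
E = 1;  F = 0;  G = 305/4

Partials: r_u = (cos(v), sin(v), 0), r_v = (-u*sin(v), u*cos(v), 8). As functions of (u, v):
  E = r_u · r_u = 1,
  F = r_u · r_v = 0,
  G = r_v · r_v = u^2 + 64.
Evaluating at (u, v) = (7/2, pi): E = 1, F = 0, G = 305/4.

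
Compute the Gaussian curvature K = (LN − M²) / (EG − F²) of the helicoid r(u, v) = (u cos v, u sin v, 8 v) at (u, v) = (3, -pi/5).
K = -64/5329

Coefficients of the first fundamental form: E = 1, F = 0, G = u^2 + 64.
Coefficients of the second fundamental form: L = 0, M = -8/sqrt(u^2 + 64), N = 0.
Assemble K = (LN − M²)/(EG − F²) = -64/(u^2 + 64)^2. At (u, v) = (3, -pi/5): K = -64/5329.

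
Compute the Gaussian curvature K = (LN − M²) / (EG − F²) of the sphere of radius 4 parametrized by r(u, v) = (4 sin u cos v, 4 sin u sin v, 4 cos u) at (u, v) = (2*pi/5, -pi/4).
K = 1/16

Coefficients of the first fundamental form: E = 16, F = 0, G = 16*sin(u)^2.
Coefficients of the second fundamental form: L = -4*sin(u)/Abs(sin(u)), M = 0, N = -4*sin(u)^3/Abs(sin(u)).
Assemble K = (LN − M²)/(EG − F²) = 1/16. At (u, v) = (2*pi/5, -pi/4): K = 1/16.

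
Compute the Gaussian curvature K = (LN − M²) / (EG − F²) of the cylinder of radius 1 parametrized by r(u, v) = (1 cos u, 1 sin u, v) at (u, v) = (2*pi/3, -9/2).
K = 0

Coefficients of the first fundamental form: E = 1, F = 0, G = 1.
Coefficients of the second fundamental form: L = -1, M = 0, N = 0.
Assemble K = (LN − M²)/(EG − F²) = 0. At (u, v) = (2*pi/3, -9/2): K = 0.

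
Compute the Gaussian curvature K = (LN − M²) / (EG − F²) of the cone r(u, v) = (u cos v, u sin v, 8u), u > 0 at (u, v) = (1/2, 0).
K = 0

Coefficients of the first fundamental form: E = 65, F = 0, G = u^2.
Coefficients of the second fundamental form: L = 0, M = 0, N = 8*sqrt(65)*u^2/(65*Abs(u)).
Assemble K = (LN − M²)/(EG − F²) = 0. At (u, v) = (1/2, 0): K = 0.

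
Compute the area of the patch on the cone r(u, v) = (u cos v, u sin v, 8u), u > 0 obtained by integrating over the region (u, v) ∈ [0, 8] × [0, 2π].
Area = 64*sqrt(65)*pi

Area = ∫∫ √(EG − F²) du dv with √(EG − F²) = sqrt(65)*Abs(u). Integrating over [0, 8] × [0, 2π] gives 64*sqrt(65)*pi.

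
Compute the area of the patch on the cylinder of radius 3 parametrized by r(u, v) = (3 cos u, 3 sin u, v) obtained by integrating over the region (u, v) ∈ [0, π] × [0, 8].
Area = 24*pi

Area = ∫∫ √(EG − F²) du dv with √(EG − F²) = 3. Integrating over [0, π] × [0, 8] gives 24*pi.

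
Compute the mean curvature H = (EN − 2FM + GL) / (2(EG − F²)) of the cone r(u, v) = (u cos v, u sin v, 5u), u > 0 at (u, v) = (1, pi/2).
H = 5*sqrt(26)/52

With E = 26, F = 0, G = u^2, L = 0, M = 0, N = 5*sqrt(26)*u^2/(26*Abs(u)), assemble
  H = (EN − 2FM + GL) / (2(EG − F²)) = 5*sqrt(26)/(52*Abs(u)).
At (u, v) = (1, pi/2): H = 5*sqrt(26)/52.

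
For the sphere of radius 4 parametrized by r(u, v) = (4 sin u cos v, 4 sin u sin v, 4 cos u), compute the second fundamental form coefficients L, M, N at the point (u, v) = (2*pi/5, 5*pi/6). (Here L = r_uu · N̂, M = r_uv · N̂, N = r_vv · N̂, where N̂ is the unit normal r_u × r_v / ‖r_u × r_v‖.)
L = -4;  M = 0;  N = -5/2 - sqrt(5)/2

Compute the unit normal N̂(u, v) = (sin(u)^2*cos(v)/Abs(sin(u)), sin(u)^2*sin(v)/Abs(sin(u)), sin(2*u)/(2*Abs(sin(u)))), and the second partials r_uu, r_uv, r_vv. Take dot products:
  L(u, v) = r_uu · N̂ = -4*sin(u)/Abs(sin(u)),
  M(u, v) = r_uv · N̂ = 0,
  N(u, v) = r_vv · N̂ = -4*sin(u)^3/Abs(sin(u)).
Evaluating at (u, v) = (2*pi/5, 5*pi/6):
  L = -4, M = 0, N = -5/2 - sqrt(5)/2.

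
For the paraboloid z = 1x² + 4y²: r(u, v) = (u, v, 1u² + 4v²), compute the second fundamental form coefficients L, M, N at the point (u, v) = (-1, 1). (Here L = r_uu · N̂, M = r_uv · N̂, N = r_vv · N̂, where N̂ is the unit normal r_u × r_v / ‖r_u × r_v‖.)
L = 2*sqrt(69)/69;  M = 0;  N = 8*sqrt(69)/69

Compute the unit normal N̂(u, v) = (-2*u/sqrt(4*u^2 + 64*v^2 + 1), -8*v/sqrt(4*u^2 + 64*v^2 + 1), 1/sqrt(4*u^2 + 64*v^2 + 1)), and the second partials r_uu, r_uv, r_vv. Take dot products:
  L(u, v) = r_uu · N̂ = 2/sqrt(4*u^2 + 64*v^2 + 1),
  M(u, v) = r_uv · N̂ = 0,
  N(u, v) = r_vv · N̂ = 8/sqrt(4*u^2 + 64*v^2 + 1).
Evaluating at (u, v) = (-1, 1):
  L = 2*sqrt(69)/69, M = 0, N = 8*sqrt(69)/69.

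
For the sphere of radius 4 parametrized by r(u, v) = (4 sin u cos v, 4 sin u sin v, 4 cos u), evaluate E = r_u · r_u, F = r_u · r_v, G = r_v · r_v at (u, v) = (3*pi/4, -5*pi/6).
E = 16;  F = 0;  G = 8

Partials: r_u = (4*cos(u)*cos(v), 4*sin(v)*cos(u), -4*sin(u)), r_v = (-4*sin(u)*sin(v), 4*sin(u)*cos(v), 0). As functions of (u, v):
  E = r_u · r_u = 16,
  F = r_u · r_v = 0,
  G = r_v · r_v = 16*sin(u)^2.
Evaluating at (u, v) = (3*pi/4, -5*pi/6): E = 16, F = 0, G = 8.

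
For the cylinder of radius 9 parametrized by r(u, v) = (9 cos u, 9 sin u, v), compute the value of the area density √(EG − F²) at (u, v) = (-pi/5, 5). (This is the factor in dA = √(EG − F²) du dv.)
√(EG − F²)|_{(-pi/5, 5)} = 9

E = 81, F = 0, G = 1, so EG − F² = 81. Taking the positive square root: √(EG − F²) = 9. At (u, v) = (-pi/5, 5): 9.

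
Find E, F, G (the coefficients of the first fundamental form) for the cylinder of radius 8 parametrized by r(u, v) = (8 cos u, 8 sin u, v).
E = 64;  F = 0;  G = 1

Compute partials: r_u = (-8*sin(u), 8*cos(u), 0), r_v = (0, 0, 1). Then
  E = r_u · r_u = 64,
  F = r_u · r_v = 0,
  G = r_v · r_v = 1.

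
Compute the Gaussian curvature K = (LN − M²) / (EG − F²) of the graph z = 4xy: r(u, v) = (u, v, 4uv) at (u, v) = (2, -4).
K = -16/103041

Coefficients of the first fundamental form: E = 16*v^2 + 1, F = 16*u*v, G = 16*u^2 + 1.
Coefficients of the second fundamental form: L = 0, M = 4/sqrt(16*u^2 + 16*v^2 + 1), N = 0.
Assemble K = (LN − M²)/(EG − F²) = -16/(256*u^4 + 512*u^2*v^2 + 32*u^2 + 256*v^4 + 32*v^2 + 1). At (u, v) = (2, -4): K = -16/103041.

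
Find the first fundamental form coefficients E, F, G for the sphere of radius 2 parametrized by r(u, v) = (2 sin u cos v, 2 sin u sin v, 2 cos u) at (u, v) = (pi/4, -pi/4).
E = 4;  F = 0;  G = 2

Partials: r_u = (2*cos(u)*cos(v), 2*sin(v)*cos(u), -2*sin(u)), r_v = (-2*sin(u)*sin(v), 2*sin(u)*cos(v), 0). As functions of (u, v):
  E = r_u · r_u = 4,
  F = r_u · r_v = 0,
  G = r_v · r_v = 4*sin(u)^2.
Evaluating at (u, v) = (pi/4, -pi/4): E = 4, F = 0, G = 2.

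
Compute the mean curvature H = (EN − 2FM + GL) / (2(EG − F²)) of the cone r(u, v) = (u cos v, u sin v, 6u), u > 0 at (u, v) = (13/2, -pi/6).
H = 6*sqrt(37)/481

With E = 37, F = 0, G = u^2, L = 0, M = 0, N = 6*sqrt(37)*u^2/(37*Abs(u)), assemble
  H = (EN − 2FM + GL) / (2(EG − F²)) = 3*sqrt(37)/(37*Abs(u)).
At (u, v) = (13/2, -pi/6): H = 6*sqrt(37)/481.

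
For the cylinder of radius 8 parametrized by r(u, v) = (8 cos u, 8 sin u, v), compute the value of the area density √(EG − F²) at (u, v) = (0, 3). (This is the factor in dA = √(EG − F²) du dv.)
√(EG − F²)|_{(0, 3)} = 8

E = 64, F = 0, G = 1, so EG − F² = 64. Taking the positive square root: √(EG − F²) = 8. At (u, v) = (0, 3): 8.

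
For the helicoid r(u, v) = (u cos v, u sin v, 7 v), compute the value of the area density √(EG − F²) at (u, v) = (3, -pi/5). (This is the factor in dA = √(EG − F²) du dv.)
√(EG − F²)|_{(3, -pi/5)} = sqrt(58)

E = 1, F = 0, G = u^2 + 49, so EG − F² = u^2 + 49. Taking the positive square root: √(EG − F²) = sqrt(u^2 + 49). At (u, v) = (3, -pi/5): sqrt(58).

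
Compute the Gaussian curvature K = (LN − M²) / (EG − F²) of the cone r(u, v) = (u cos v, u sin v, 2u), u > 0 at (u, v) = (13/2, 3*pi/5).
K = 0

Coefficients of the first fundamental form: E = 5, F = 0, G = u^2.
Coefficients of the second fundamental form: L = 0, M = 0, N = 2*sqrt(5)*u^2/(5*Abs(u)).
Assemble K = (LN − M²)/(EG − F²) = 0. At (u, v) = (13/2, 3*pi/5): K = 0.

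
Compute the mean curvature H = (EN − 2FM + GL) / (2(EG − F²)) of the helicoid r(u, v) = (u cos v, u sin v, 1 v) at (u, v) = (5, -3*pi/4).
H = 0

With E = 1, F = 0, G = u^2 + 1, L = 0, M = -1/sqrt(u^2 + 1), N = 0, assemble
  H = (EN − 2FM + GL) / (2(EG − F²)) = 0.
At (u, v) = (5, -3*pi/4): H = 0.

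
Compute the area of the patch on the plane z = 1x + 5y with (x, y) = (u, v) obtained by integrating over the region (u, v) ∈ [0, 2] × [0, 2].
Area = 12*sqrt(3)

Area = ∫∫ √(EG − F²) du dv with √(EG − F²) = 3*sqrt(3). Integrating over [0, 2] × [0, 2] gives 12*sqrt(3).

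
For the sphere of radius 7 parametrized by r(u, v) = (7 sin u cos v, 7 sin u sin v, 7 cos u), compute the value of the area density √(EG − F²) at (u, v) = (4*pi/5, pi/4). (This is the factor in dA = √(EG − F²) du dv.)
√(EG − F²)|_{(4*pi/5, pi/4)} = 49*sqrt(10 - 2*sqrt(5))/4

E = 49, F = 0, G = 49*sin(u)^2, so EG − F² = 2401*sin(u)^2. Taking the positive square root: √(EG − F²) = 49*Abs(sin(u)). At (u, v) = (4*pi/5, pi/4): 49*sqrt(10 - 2*sqrt(5))/4.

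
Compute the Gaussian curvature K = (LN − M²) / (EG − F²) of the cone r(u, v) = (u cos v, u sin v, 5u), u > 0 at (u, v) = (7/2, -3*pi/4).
K = 0

Coefficients of the first fundamental form: E = 26, F = 0, G = u^2.
Coefficients of the second fundamental form: L = 0, M = 0, N = 5*sqrt(26)*u^2/(26*Abs(u)).
Assemble K = (LN − M²)/(EG − F²) = 0. At (u, v) = (7/2, -3*pi/4): K = 0.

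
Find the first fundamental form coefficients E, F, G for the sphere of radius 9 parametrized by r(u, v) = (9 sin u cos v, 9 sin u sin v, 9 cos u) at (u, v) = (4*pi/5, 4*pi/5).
E = 81;  F = 0;  G = 405/8 - 81*sqrt(5)/8

Partials: r_u = (9*cos(u)*cos(v), 9*sin(v)*cos(u), -9*sin(u)), r_v = (-9*sin(u)*sin(v), 9*sin(u)*cos(v), 0). As functions of (u, v):
  E = r_u · r_u = 81,
  F = r_u · r_v = 0,
  G = r_v · r_v = 81*sin(u)^2.
Evaluating at (u, v) = (4*pi/5, 4*pi/5): E = 81, F = 0, G = 405/8 - 81*sqrt(5)/8.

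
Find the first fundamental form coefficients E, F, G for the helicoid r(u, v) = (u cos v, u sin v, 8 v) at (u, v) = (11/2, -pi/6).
E = 1;  F = 0;  G = 377/4

Partials: r_u = (cos(v), sin(v), 0), r_v = (-u*sin(v), u*cos(v), 8). As functions of (u, v):
  E = r_u · r_u = 1,
  F = r_u · r_v = 0,
  G = r_v · r_v = u^2 + 64.
Evaluating at (u, v) = (11/2, -pi/6): E = 1, F = 0, G = 377/4.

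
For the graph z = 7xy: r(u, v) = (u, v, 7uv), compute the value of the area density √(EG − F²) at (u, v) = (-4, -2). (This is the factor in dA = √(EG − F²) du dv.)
√(EG − F²)|_{(-4, -2)} = 3*sqrt(109)

E = 49*v^2 + 1, F = 49*u*v, G = 49*u^2 + 1, so EG − F² = 49*u^2 + 49*v^2 + 1. Taking the positive square root: √(EG − F²) = sqrt(49*u^2 + 49*v^2 + 1). At (u, v) = (-4, -2): 3*sqrt(109).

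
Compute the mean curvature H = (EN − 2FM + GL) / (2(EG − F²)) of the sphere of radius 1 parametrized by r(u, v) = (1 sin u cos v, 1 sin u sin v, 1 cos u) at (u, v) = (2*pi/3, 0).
H = -1

With E = 1, F = 0, G = sin(u)^2, L = -sin(u)/Abs(sin(u)), M = 0, N = -sin(u)^3/Abs(sin(u)), assemble
  H = (EN − 2FM + GL) / (2(EG − F²)) = -sin(u)/Abs(sin(u)).
At (u, v) = (2*pi/3, 0): H = -1.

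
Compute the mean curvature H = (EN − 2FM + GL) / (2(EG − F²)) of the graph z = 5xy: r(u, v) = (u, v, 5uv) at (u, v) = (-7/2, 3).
H = 10500*sqrt(2129)/4532641

With E = 25*v^2 + 1, F = 25*u*v, G = 25*u^2 + 1, L = 0, M = 5/sqrt(25*u^2 + 25*v^2 + 1), N = 0, assemble
  H = (EN − 2FM + GL) / (2(EG − F²)) = -125*u*v/(25*u^2 + 25*v^2 + 1)^(3/2).
At (u, v) = (-7/2, 3): H = 10500*sqrt(2129)/4532641.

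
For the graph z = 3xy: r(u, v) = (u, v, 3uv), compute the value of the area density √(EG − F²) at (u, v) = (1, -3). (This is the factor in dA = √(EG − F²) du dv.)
√(EG − F²)|_{(1, -3)} = sqrt(91)

E = 9*v^2 + 1, F = 9*u*v, G = 9*u^2 + 1, so EG − F² = 9*u^2 + 9*v^2 + 1. Taking the positive square root: √(EG − F²) = sqrt(9*u^2 + 9*v^2 + 1). At (u, v) = (1, -3): sqrt(91).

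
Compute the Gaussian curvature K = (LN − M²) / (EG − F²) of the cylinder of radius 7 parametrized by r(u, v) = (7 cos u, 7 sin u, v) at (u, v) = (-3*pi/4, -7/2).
K = 0

Coefficients of the first fundamental form: E = 49, F = 0, G = 1.
Coefficients of the second fundamental form: L = -7, M = 0, N = 0.
Assemble K = (LN − M²)/(EG − F²) = 0. At (u, v) = (-3*pi/4, -7/2): K = 0.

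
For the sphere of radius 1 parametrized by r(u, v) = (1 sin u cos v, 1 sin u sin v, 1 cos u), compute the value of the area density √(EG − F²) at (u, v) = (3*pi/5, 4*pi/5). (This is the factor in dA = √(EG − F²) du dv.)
√(EG − F²)|_{(3*pi/5, 4*pi/5)} = sqrt(2*sqrt(5) + 10)/4

E = 1, F = 0, G = sin(u)^2, so EG − F² = sin(u)^2. Taking the positive square root: √(EG − F²) = Abs(sin(u)). At (u, v) = (3*pi/5, 4*pi/5): sqrt(2*sqrt(5) + 10)/4.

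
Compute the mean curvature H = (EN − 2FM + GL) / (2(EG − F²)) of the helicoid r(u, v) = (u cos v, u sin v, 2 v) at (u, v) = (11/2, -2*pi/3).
H = 0

With E = 1, F = 0, G = u^2 + 4, L = 0, M = -2/sqrt(u^2 + 4), N = 0, assemble
  H = (EN − 2FM + GL) / (2(EG − F²)) = 0.
At (u, v) = (11/2, -2*pi/3): H = 0.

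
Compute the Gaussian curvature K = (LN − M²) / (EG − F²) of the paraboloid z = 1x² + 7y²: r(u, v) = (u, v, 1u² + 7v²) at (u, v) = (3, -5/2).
K = 7/398161

Coefficients of the first fundamental form: E = 4*u^2 + 1, F = 28*u*v, G = 196*v^2 + 1.
Coefficients of the second fundamental form: L = 2/sqrt(4*u^2 + 196*v^2 + 1), M = 0, N = 14/sqrt(4*u^2 + 196*v^2 + 1).
Assemble K = (LN − M²)/(EG − F²) = 28/(16*u^4 + 1568*u^2*v^2 + 8*u^2 + 38416*v^4 + 392*v^2 + 1). At (u, v) = (3, -5/2): K = 7/398161.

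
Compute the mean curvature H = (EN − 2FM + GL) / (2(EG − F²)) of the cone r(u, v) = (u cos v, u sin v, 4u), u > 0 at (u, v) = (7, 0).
H = 2*sqrt(17)/119

With E = 17, F = 0, G = u^2, L = 0, M = 0, N = 4*sqrt(17)*u^2/(17*Abs(u)), assemble
  H = (EN − 2FM + GL) / (2(EG − F²)) = 2*sqrt(17)/(17*Abs(u)).
At (u, v) = (7, 0): H = 2*sqrt(17)/119.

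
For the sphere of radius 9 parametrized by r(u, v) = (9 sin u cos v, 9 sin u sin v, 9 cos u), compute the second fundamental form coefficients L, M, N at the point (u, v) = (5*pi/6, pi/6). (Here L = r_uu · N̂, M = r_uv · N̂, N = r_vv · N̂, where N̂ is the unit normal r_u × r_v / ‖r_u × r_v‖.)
L = -9;  M = 0;  N = -9/4

Compute the unit normal N̂(u, v) = (sin(u)^2*cos(v)/Abs(sin(u)), sin(u)^2*sin(v)/Abs(sin(u)), sin(2*u)/(2*Abs(sin(u)))), and the second partials r_uu, r_uv, r_vv. Take dot products:
  L(u, v) = r_uu · N̂ = -9*sin(u)/Abs(sin(u)),
  M(u, v) = r_uv · N̂ = 0,
  N(u, v) = r_vv · N̂ = -9*sin(u)^3/Abs(sin(u)).
Evaluating at (u, v) = (5*pi/6, pi/6):
  L = -9, M = 0, N = -9/4.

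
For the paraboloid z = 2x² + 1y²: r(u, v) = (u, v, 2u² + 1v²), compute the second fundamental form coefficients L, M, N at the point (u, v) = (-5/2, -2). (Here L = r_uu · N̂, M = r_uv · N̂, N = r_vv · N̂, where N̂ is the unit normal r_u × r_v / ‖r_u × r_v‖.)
L = 4*sqrt(13)/39;  M = 0;  N = 2*sqrt(13)/39

Compute the unit normal N̂(u, v) = (-4*u/sqrt(16*u^2 + 4*v^2 + 1), -2*v/sqrt(16*u^2 + 4*v^2 + 1), 1/sqrt(16*u^2 + 4*v^2 + 1)), and the second partials r_uu, r_uv, r_vv. Take dot products:
  L(u, v) = r_uu · N̂ = 4/sqrt(16*u^2 + 4*v^2 + 1),
  M(u, v) = r_uv · N̂ = 0,
  N(u, v) = r_vv · N̂ = 2/sqrt(16*u^2 + 4*v^2 + 1).
Evaluating at (u, v) = (-5/2, -2):
  L = 4*sqrt(13)/39, M = 0, N = 2*sqrt(13)/39.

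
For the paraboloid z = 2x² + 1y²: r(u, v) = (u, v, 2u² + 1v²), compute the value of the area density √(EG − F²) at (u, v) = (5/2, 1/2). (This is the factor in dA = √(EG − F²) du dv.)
√(EG − F²)|_{(5/2, 1/2)} = sqrt(102)

E = 16*u^2 + 1, F = 8*u*v, G = 4*v^2 + 1, so EG − F² = 16*u^2 + 4*v^2 + 1. Taking the positive square root: √(EG − F²) = sqrt(16*u^2 + 4*v^2 + 1). At (u, v) = (5/2, 1/2): sqrt(102).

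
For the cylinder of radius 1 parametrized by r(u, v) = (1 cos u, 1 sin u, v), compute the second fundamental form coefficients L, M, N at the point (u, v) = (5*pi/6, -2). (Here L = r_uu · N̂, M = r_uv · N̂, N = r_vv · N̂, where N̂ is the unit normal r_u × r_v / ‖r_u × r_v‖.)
L = -1;  M = 0;  N = 0

Compute the unit normal N̂(u, v) = (cos(u), sin(u), 0), and the second partials r_uu, r_uv, r_vv. Take dot products:
  L(u, v) = r_uu · N̂ = -1,
  M(u, v) = r_uv · N̂ = 0,
  N(u, v) = r_vv · N̂ = 0.
Evaluating at (u, v) = (5*pi/6, -2):
  L = -1, M = 0, N = 0.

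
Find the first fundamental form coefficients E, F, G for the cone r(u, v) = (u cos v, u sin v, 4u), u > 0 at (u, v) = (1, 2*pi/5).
E = 17;  F = 0;  G = 1

Partials: r_u = (cos(v), sin(v), 4), r_v = (-u*sin(v), u*cos(v), 0). As functions of (u, v):
  E = r_u · r_u = 17,
  F = r_u · r_v = 0,
  G = r_v · r_v = u^2.
Evaluating at (u, v) = (1, 2*pi/5): E = 17, F = 0, G = 1.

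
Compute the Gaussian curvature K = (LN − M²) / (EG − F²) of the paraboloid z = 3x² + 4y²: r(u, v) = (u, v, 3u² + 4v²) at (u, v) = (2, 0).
K = 48/21025

Coefficients of the first fundamental form: E = 36*u^2 + 1, F = 48*u*v, G = 64*v^2 + 1.
Coefficients of the second fundamental form: L = 6/sqrt(36*u^2 + 64*v^2 + 1), M = 0, N = 8/sqrt(36*u^2 + 64*v^2 + 1).
Assemble K = (LN − M²)/(EG − F²) = 48/(1296*u^4 + 4608*u^2*v^2 + 72*u^2 + 4096*v^4 + 128*v^2 + 1). At (u, v) = (2, 0): K = 48/21025.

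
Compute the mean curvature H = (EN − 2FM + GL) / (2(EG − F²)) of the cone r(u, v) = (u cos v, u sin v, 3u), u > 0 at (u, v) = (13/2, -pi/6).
H = 3*sqrt(10)/130

With E = 10, F = 0, G = u^2, L = 0, M = 0, N = 3*sqrt(10)*u^2/(10*Abs(u)), assemble
  H = (EN − 2FM + GL) / (2(EG − F²)) = 3*sqrt(10)/(20*Abs(u)).
At (u, v) = (13/2, -pi/6): H = 3*sqrt(10)/130.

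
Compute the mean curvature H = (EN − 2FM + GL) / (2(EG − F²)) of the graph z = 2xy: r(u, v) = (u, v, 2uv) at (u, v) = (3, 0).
H = 0

With E = 4*v^2 + 1, F = 4*u*v, G = 4*u^2 + 1, L = 0, M = 2/sqrt(4*u^2 + 4*v^2 + 1), N = 0, assemble
  H = (EN − 2FM + GL) / (2(EG − F²)) = -8*u*v/(4*u^2 + 4*v^2 + 1)^(3/2).
At (u, v) = (3, 0): H = 0.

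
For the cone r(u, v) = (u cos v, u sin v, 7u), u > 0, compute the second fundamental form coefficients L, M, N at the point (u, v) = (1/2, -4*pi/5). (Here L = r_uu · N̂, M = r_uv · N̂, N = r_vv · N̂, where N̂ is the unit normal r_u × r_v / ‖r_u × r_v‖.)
L = 0;  M = 0;  N = 7*sqrt(2)/20

Compute the unit normal N̂(u, v) = (-7*sqrt(2)*u*cos(v)/(10*Abs(u)), -7*sqrt(2)*u*sin(v)/(10*Abs(u)), sqrt(2)*u/(10*Abs(u))), and the second partials r_uu, r_uv, r_vv. Take dot products:
  L(u, v) = r_uu · N̂ = 0,
  M(u, v) = r_uv · N̂ = 0,
  N(u, v) = r_vv · N̂ = 7*sqrt(2)*u^2/(10*Abs(u)).
Evaluating at (u, v) = (1/2, -4*pi/5):
  L = 0, M = 0, N = 7*sqrt(2)/20.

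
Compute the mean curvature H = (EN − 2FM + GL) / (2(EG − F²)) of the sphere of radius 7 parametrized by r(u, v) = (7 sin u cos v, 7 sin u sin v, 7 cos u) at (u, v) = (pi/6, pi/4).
H = -1/7

With E = 49, F = 0, G = 49*sin(u)^2, L = -7*sin(u)/Abs(sin(u)), M = 0, N = -7*sin(u)^3/Abs(sin(u)), assemble
  H = (EN − 2FM + GL) / (2(EG − F²)) = -sin(u)/(7*Abs(sin(u))).
At (u, v) = (pi/6, pi/4): H = -1/7.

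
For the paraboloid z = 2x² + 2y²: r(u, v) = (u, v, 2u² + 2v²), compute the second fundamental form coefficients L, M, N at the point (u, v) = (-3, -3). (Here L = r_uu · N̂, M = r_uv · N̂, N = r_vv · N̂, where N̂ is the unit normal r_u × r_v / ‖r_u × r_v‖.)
L = 4/17;  M = 0;  N = 4/17

Compute the unit normal N̂(u, v) = (-4*u/sqrt(16*u^2 + 16*v^2 + 1), -4*v/sqrt(16*u^2 + 16*v^2 + 1), 1/sqrt(16*u^2 + 16*v^2 + 1)), and the second partials r_uu, r_uv, r_vv. Take dot products:
  L(u, v) = r_uu · N̂ = 4/sqrt(16*u^2 + 16*v^2 + 1),
  M(u, v) = r_uv · N̂ = 0,
  N(u, v) = r_vv · N̂ = 4/sqrt(16*u^2 + 16*v^2 + 1).
Evaluating at (u, v) = (-3, -3):
  L = 4/17, M = 0, N = 4/17.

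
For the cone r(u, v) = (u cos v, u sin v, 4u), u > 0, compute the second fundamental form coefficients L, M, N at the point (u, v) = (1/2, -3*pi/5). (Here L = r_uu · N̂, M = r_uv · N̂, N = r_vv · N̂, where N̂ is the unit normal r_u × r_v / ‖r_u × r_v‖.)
L = 0;  M = 0;  N = 2*sqrt(17)/17

Compute the unit normal N̂(u, v) = (-4*sqrt(17)*u*cos(v)/(17*Abs(u)), -4*sqrt(17)*u*sin(v)/(17*Abs(u)), sqrt(17)*u/(17*Abs(u))), and the second partials r_uu, r_uv, r_vv. Take dot products:
  L(u, v) = r_uu · N̂ = 0,
  M(u, v) = r_uv · N̂ = 0,
  N(u, v) = r_vv · N̂ = 4*sqrt(17)*u^2/(17*Abs(u)).
Evaluating at (u, v) = (1/2, -3*pi/5):
  L = 0, M = 0, N = 2*sqrt(17)/17.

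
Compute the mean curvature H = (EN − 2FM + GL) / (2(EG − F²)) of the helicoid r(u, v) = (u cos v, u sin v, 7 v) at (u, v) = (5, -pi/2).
H = 0

With E = 1, F = 0, G = u^2 + 49, L = 0, M = -7/sqrt(u^2 + 49), N = 0, assemble
  H = (EN − 2FM + GL) / (2(EG − F²)) = 0.
At (u, v) = (5, -pi/2): H = 0.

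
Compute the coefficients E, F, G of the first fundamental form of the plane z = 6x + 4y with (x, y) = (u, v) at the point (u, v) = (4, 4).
E = 37;  F = 24;  G = 17

Partials: r_u = (1, 0, 6), r_v = (0, 1, 4). As functions of (u, v):
  E = r_u · r_u = 37,
  F = r_u · r_v = 24,
  G = r_v · r_v = 17.
Evaluating at (u, v) = (4, 4): E = 37, F = 24, G = 17.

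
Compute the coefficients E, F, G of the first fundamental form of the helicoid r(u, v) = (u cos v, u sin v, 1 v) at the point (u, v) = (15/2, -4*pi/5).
E = 1;  F = 0;  G = 229/4

Partials: r_u = (cos(v), sin(v), 0), r_v = (-u*sin(v), u*cos(v), 1). As functions of (u, v):
  E = r_u · r_u = 1,
  F = r_u · r_v = 0,
  G = r_v · r_v = u^2 + 1.
Evaluating at (u, v) = (15/2, -4*pi/5): E = 1, F = 0, G = 229/4.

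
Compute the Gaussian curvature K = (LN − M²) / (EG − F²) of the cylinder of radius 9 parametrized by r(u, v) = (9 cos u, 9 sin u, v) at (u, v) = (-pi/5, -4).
K = 0

Coefficients of the first fundamental form: E = 81, F = 0, G = 1.
Coefficients of the second fundamental form: L = -9, M = 0, N = 0.
Assemble K = (LN − M²)/(EG − F²) = 0. At (u, v) = (-pi/5, -4): K = 0.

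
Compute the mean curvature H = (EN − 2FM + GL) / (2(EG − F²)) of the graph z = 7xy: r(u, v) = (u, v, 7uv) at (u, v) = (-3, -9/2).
H = -37044*sqrt(5737)/32913169

With E = 49*v^2 + 1, F = 49*u*v, G = 49*u^2 + 1, L = 0, M = 7/sqrt(49*u^2 + 49*v^2 + 1), N = 0, assemble
  H = (EN − 2FM + GL) / (2(EG − F²)) = -343*u*v/(49*u^2 + 49*v^2 + 1)^(3/2).
At (u, v) = (-3, -9/2): H = -37044*sqrt(5737)/32913169.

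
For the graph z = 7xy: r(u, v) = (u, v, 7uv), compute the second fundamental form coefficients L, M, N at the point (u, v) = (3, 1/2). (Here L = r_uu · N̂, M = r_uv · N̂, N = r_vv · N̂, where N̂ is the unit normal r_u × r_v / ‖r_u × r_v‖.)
L = 0;  M = 14*sqrt(1817)/1817;  N = 0

Compute the unit normal N̂(u, v) = (-7*v/sqrt(49*u^2 + 49*v^2 + 1), -7*u/sqrt(49*u^2 + 49*v^2 + 1), 1/sqrt(49*u^2 + 49*v^2 + 1)), and the second partials r_uu, r_uv, r_vv. Take dot products:
  L(u, v) = r_uu · N̂ = 0,
  M(u, v) = r_uv · N̂ = 7/sqrt(49*u^2 + 49*v^2 + 1),
  N(u, v) = r_vv · N̂ = 0.
Evaluating at (u, v) = (3, 1/2):
  L = 0, M = 14*sqrt(1817)/1817, N = 0.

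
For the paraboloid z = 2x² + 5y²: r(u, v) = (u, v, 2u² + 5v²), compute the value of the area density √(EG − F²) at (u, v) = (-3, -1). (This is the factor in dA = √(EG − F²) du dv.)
√(EG − F²)|_{(-3, -1)} = 7*sqrt(5)

E = 16*u^2 + 1, F = 40*u*v, G = 100*v^2 + 1, so EG − F² = 16*u^2 + 100*v^2 + 1. Taking the positive square root: √(EG − F²) = sqrt(16*u^2 + 100*v^2 + 1). At (u, v) = (-3, -1): 7*sqrt(5).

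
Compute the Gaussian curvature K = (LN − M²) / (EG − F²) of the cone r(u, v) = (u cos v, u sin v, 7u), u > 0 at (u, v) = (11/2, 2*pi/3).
K = 0

Coefficients of the first fundamental form: E = 50, F = 0, G = u^2.
Coefficients of the second fundamental form: L = 0, M = 0, N = 7*sqrt(2)*u^2/(10*Abs(u)).
Assemble K = (LN − M²)/(EG − F²) = 0. At (u, v) = (11/2, 2*pi/3): K = 0.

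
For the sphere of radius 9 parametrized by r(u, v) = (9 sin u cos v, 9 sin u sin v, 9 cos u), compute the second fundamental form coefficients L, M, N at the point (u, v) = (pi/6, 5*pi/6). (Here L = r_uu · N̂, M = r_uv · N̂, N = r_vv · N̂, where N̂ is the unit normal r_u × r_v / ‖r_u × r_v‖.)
L = -9;  M = 0;  N = -9/4

Compute the unit normal N̂(u, v) = (sin(u)^2*cos(v)/Abs(sin(u)), sin(u)^2*sin(v)/Abs(sin(u)), sin(2*u)/(2*Abs(sin(u)))), and the second partials r_uu, r_uv, r_vv. Take dot products:
  L(u, v) = r_uu · N̂ = -9*sin(u)/Abs(sin(u)),
  M(u, v) = r_uv · N̂ = 0,
  N(u, v) = r_vv · N̂ = -9*sin(u)^3/Abs(sin(u)).
Evaluating at (u, v) = (pi/6, 5*pi/6):
  L = -9, M = 0, N = -9/4.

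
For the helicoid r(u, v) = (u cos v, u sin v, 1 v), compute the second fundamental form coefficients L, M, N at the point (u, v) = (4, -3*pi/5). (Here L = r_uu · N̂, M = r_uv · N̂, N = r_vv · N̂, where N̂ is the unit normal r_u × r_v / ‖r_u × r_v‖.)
L = 0;  M = -sqrt(17)/17;  N = 0

Compute the unit normal N̂(u, v) = (sin(v)/sqrt(u^2 + 1), -cos(v)/sqrt(u^2 + 1), u/sqrt(u^2 + 1)), and the second partials r_uu, r_uv, r_vv. Take dot products:
  L(u, v) = r_uu · N̂ = 0,
  M(u, v) = r_uv · N̂ = -1/sqrt(u^2 + 1),
  N(u, v) = r_vv · N̂ = 0.
Evaluating at (u, v) = (4, -3*pi/5):
  L = 0, M = -sqrt(17)/17, N = 0.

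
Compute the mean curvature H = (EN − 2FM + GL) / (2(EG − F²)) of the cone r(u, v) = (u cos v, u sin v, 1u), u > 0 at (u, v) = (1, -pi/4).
H = sqrt(2)/4

With E = 2, F = 0, G = u^2, L = 0, M = 0, N = sqrt(2)*u^2/(2*Abs(u)), assemble
  H = (EN − 2FM + GL) / (2(EG − F²)) = sqrt(2)/(4*Abs(u)).
At (u, v) = (1, -pi/4): H = sqrt(2)/4.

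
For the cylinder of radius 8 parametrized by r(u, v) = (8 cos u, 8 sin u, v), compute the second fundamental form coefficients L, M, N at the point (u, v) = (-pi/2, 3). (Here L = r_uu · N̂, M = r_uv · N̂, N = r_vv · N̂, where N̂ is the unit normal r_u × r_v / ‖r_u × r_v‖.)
L = -8;  M = 0;  N = 0

Compute the unit normal N̂(u, v) = (cos(u), sin(u), 0), and the second partials r_uu, r_uv, r_vv. Take dot products:
  L(u, v) = r_uu · N̂ = -8,
  M(u, v) = r_uv · N̂ = 0,
  N(u, v) = r_vv · N̂ = 0.
Evaluating at (u, v) = (-pi/2, 3):
  L = -8, M = 0, N = 0.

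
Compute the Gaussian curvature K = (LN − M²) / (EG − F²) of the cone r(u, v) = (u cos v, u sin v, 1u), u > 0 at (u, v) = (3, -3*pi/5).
K = 0

Coefficients of the first fundamental form: E = 2, F = 0, G = u^2.
Coefficients of the second fundamental form: L = 0, M = 0, N = sqrt(2)*u^2/(2*Abs(u)).
Assemble K = (LN − M²)/(EG − F²) = 0. At (u, v) = (3, -3*pi/5): K = 0.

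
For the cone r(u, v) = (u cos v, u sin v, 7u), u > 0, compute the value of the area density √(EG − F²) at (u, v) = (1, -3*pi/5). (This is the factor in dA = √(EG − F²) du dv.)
√(EG − F²)|_{(1, -3*pi/5)} = 5*sqrt(2)

E = 50, F = 0, G = u^2, so EG − F² = 50*u^2. Taking the positive square root: √(EG − F²) = 5*sqrt(2)*Abs(u). At (u, v) = (1, -3*pi/5): 5*sqrt(2).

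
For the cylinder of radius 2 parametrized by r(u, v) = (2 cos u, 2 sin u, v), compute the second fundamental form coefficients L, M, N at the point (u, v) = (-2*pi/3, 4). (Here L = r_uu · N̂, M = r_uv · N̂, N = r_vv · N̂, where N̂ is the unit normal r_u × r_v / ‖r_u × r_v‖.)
L = -2;  M = 0;  N = 0

Compute the unit normal N̂(u, v) = (cos(u), sin(u), 0), and the second partials r_uu, r_uv, r_vv. Take dot products:
  L(u, v) = r_uu · N̂ = -2,
  M(u, v) = r_uv · N̂ = 0,
  N(u, v) = r_vv · N̂ = 0.
Evaluating at (u, v) = (-2*pi/3, 4):
  L = -2, M = 0, N = 0.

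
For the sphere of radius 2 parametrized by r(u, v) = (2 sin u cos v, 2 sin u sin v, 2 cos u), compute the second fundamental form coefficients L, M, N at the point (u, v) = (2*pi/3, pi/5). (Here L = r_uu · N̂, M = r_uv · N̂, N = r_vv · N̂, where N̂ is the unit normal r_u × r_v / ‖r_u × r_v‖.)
L = -2;  M = 0;  N = -3/2

Compute the unit normal N̂(u, v) = (sin(u)^2*cos(v)/Abs(sin(u)), sin(u)^2*sin(v)/Abs(sin(u)), sin(2*u)/(2*Abs(sin(u)))), and the second partials r_uu, r_uv, r_vv. Take dot products:
  L(u, v) = r_uu · N̂ = -2*sin(u)/Abs(sin(u)),
  M(u, v) = r_uv · N̂ = 0,
  N(u, v) = r_vv · N̂ = -2*sin(u)^3/Abs(sin(u)).
Evaluating at (u, v) = (2*pi/3, pi/5):
  L = -2, M = 0, N = -3/2.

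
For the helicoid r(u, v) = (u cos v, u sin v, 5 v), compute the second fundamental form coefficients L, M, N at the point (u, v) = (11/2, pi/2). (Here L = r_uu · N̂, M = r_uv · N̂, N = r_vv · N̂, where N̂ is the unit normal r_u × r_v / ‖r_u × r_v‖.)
L = 0;  M = -10*sqrt(221)/221;  N = 0

Compute the unit normal N̂(u, v) = (5*sin(v)/sqrt(u^2 + 25), -5*cos(v)/sqrt(u^2 + 25), u/sqrt(u^2 + 25)), and the second partials r_uu, r_uv, r_vv. Take dot products:
  L(u, v) = r_uu · N̂ = 0,
  M(u, v) = r_uv · N̂ = -5/sqrt(u^2 + 25),
  N(u, v) = r_vv · N̂ = 0.
Evaluating at (u, v) = (11/2, pi/2):
  L = 0, M = -10*sqrt(221)/221, N = 0.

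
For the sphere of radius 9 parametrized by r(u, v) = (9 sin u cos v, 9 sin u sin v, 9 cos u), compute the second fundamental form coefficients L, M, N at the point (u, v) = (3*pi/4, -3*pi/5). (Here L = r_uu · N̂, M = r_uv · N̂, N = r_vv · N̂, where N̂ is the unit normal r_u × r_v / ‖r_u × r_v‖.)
L = -9;  M = 0;  N = -9/2

Compute the unit normal N̂(u, v) = (sin(u)^2*cos(v)/Abs(sin(u)), sin(u)^2*sin(v)/Abs(sin(u)), sin(2*u)/(2*Abs(sin(u)))), and the second partials r_uu, r_uv, r_vv. Take dot products:
  L(u, v) = r_uu · N̂ = -9*sin(u)/Abs(sin(u)),
  M(u, v) = r_uv · N̂ = 0,
  N(u, v) = r_vv · N̂ = -9*sin(u)^3/Abs(sin(u)).
Evaluating at (u, v) = (3*pi/4, -3*pi/5):
  L = -9, M = 0, N = -9/2.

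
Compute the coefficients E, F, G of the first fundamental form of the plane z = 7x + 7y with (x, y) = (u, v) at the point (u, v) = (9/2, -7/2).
E = 50;  F = 49;  G = 50

Partials: r_u = (1, 0, 7), r_v = (0, 1, 7). As functions of (u, v):
  E = r_u · r_u = 50,
  F = r_u · r_v = 49,
  G = r_v · r_v = 50.
Evaluating at (u, v) = (9/2, -7/2): E = 50, F = 49, G = 50.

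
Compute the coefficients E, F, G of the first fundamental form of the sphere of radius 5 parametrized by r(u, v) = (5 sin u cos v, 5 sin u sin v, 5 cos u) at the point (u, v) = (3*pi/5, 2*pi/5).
E = 25;  F = 0;  G = 25*sqrt(5)/8 + 125/8

Partials: r_u = (5*cos(u)*cos(v), 5*sin(v)*cos(u), -5*sin(u)), r_v = (-5*sin(u)*sin(v), 5*sin(u)*cos(v), 0). As functions of (u, v):
  E = r_u · r_u = 25,
  F = r_u · r_v = 0,
  G = r_v · r_v = 25*sin(u)^2.
Evaluating at (u, v) = (3*pi/5, 2*pi/5): E = 25, F = 0, G = 25*sqrt(5)/8 + 125/8.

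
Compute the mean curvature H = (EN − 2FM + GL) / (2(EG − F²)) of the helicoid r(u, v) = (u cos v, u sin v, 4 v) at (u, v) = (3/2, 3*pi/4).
H = 0

With E = 1, F = 0, G = u^2 + 16, L = 0, M = -4/sqrt(u^2 + 16), N = 0, assemble
  H = (EN − 2FM + GL) / (2(EG − F²)) = 0.
At (u, v) = (3/2, 3*pi/4): H = 0.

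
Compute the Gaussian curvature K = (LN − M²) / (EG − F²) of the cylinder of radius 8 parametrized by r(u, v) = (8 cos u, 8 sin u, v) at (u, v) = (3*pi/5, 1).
K = 0

Coefficients of the first fundamental form: E = 64, F = 0, G = 1.
Coefficients of the second fundamental form: L = -8, M = 0, N = 0.
Assemble K = (LN − M²)/(EG − F²) = 0. At (u, v) = (3*pi/5, 1): K = 0.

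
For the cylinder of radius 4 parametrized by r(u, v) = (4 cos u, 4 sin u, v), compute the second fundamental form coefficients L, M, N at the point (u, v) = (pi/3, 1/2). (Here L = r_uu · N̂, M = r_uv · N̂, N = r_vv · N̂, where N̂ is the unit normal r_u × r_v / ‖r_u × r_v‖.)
L = -4;  M = 0;  N = 0

Compute the unit normal N̂(u, v) = (cos(u), sin(u), 0), and the second partials r_uu, r_uv, r_vv. Take dot products:
  L(u, v) = r_uu · N̂ = -4,
  M(u, v) = r_uv · N̂ = 0,
  N(u, v) = r_vv · N̂ = 0.
Evaluating at (u, v) = (pi/3, 1/2):
  L = -4, M = 0, N = 0.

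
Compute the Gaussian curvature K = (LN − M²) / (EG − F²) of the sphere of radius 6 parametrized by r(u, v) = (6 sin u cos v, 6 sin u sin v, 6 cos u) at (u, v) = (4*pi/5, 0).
K = 1/36

Coefficients of the first fundamental form: E = 36, F = 0, G = 36*sin(u)^2.
Coefficients of the second fundamental form: L = -6*sin(u)/Abs(sin(u)), M = 0, N = -6*sin(u)^3/Abs(sin(u)).
Assemble K = (LN − M²)/(EG − F²) = 1/36. At (u, v) = (4*pi/5, 0): K = 1/36.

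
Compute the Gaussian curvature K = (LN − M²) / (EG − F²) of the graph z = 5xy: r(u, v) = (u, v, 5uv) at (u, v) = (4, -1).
K = -25/181476

Coefficients of the first fundamental form: E = 25*v^2 + 1, F = 25*u*v, G = 25*u^2 + 1.
Coefficients of the second fundamental form: L = 0, M = 5/sqrt(25*u^2 + 25*v^2 + 1), N = 0.
Assemble K = (LN − M²)/(EG − F²) = -25/(625*u^4 + 1250*u^2*v^2 + 50*u^2 + 625*v^4 + 50*v^2 + 1). At (u, v) = (4, -1): K = -25/181476.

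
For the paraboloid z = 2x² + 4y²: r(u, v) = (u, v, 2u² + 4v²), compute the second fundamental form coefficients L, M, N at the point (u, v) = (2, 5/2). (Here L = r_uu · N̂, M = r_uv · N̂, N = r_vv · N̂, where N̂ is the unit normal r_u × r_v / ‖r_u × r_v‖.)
L = 4*sqrt(465)/465;  M = 0;  N = 8*sqrt(465)/465

Compute the unit normal N̂(u, v) = (-4*u/sqrt(16*u^2 + 64*v^2 + 1), -8*v/sqrt(16*u^2 + 64*v^2 + 1), 1/sqrt(16*u^2 + 64*v^2 + 1)), and the second partials r_uu, r_uv, r_vv. Take dot products:
  L(u, v) = r_uu · N̂ = 4/sqrt(16*u^2 + 64*v^2 + 1),
  M(u, v) = r_uv · N̂ = 0,
  N(u, v) = r_vv · N̂ = 8/sqrt(16*u^2 + 64*v^2 + 1).
Evaluating at (u, v) = (2, 5/2):
  L = 4*sqrt(465)/465, M = 0, N = 8*sqrt(465)/465.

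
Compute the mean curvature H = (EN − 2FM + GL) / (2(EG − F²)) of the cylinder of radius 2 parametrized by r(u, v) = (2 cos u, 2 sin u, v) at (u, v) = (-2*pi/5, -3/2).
H = -1/4

With E = 4, F = 0, G = 1, L = -2, M = 0, N = 0, assemble
  H = (EN − 2FM + GL) / (2(EG − F²)) = -1/4.
At (u, v) = (-2*pi/5, -3/2): H = -1/4.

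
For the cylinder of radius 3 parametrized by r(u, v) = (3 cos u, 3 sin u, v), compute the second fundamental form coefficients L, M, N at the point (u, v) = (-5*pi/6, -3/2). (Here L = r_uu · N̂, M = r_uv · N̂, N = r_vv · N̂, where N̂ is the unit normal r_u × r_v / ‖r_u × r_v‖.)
L = -3;  M = 0;  N = 0

Compute the unit normal N̂(u, v) = (cos(u), sin(u), 0), and the second partials r_uu, r_uv, r_vv. Take dot products:
  L(u, v) = r_uu · N̂ = -3,
  M(u, v) = r_uv · N̂ = 0,
  N(u, v) = r_vv · N̂ = 0.
Evaluating at (u, v) = (-5*pi/6, -3/2):
  L = -3, M = 0, N = 0.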